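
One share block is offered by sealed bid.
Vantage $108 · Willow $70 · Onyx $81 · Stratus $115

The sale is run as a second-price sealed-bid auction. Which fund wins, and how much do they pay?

Stratus pays $108

Bids in order: 115 (Stratus) > 108 (Vantage) > 81 (Onyx) > 70 (Willow)
Stratus wins with the highest bid; price is set by the runner-up at $108.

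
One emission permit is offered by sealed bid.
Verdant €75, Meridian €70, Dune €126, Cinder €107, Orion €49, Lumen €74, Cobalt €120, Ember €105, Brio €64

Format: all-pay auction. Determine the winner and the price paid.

Dune pays €126

Sorting bids: 126 (Dune) > 120 (Cobalt) > 107 (Cinder) > 105 (Ember) > 75 (Verdant) > 74 (Lumen) > …
Dune wins with the top bid; all bids are sunk regardless.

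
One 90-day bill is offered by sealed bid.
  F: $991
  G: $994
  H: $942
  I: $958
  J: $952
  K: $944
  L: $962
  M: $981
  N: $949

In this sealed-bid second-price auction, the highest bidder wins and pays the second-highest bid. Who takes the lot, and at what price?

G pays $991

Rule: the highest bidder wins and pays the second-highest bid.
Bids ranked: 994 (G) > 991 (F) > 981 (M) > 962 (L) > 958 (I) > 952 (J) > …
Second-price: G pays F's bid of $991.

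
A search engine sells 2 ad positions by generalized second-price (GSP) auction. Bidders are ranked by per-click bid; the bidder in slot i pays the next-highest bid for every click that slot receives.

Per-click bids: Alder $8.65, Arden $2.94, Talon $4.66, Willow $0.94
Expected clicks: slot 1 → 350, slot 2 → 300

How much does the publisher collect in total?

Total revenue: $2513.00

Per-click bids in order: $8.65 (Alder) > $4.66 (Talon) > $2.94 (Arden) > …
Slot 1: Alder pays $4.66 × 350 = $1631.00
Slot 2: Talon pays $2.94 × 300 = $882.00
Total = $2513.00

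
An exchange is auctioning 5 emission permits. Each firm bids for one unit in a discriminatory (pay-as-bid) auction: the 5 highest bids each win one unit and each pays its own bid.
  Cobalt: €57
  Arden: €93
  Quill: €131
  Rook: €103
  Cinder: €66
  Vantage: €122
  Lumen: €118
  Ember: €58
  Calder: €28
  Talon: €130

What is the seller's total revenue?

Total revenue: €604

Bids ranked high→low: 131 (Quill), 130 (Talon), 122 (Vantage), 118 (Lumen), 103 (Rook), 93 (Arden), 66 (Cinder), …
Top 5: Quill, Talon, Vantage, Lumen, Rook.
Total revenue = 131 + 130 + 122 + 118 + 103 = €604.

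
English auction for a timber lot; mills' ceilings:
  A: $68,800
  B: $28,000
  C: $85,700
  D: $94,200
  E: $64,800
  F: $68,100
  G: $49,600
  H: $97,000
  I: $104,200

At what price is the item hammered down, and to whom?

I wins at $97,000

Open ascending-bid auction: the price rises until one bidder remains; the winner pays the price at which the last rival dropped out.
Sorting limits: 104,200 (I) > 97,000 (H) > 94,200 (D) > 85,700 (C) > 68,800 (A) > 68,100 (F) > …
Once the price passes $97,000, only I is left; the hammer falls at H's limit of $97,000.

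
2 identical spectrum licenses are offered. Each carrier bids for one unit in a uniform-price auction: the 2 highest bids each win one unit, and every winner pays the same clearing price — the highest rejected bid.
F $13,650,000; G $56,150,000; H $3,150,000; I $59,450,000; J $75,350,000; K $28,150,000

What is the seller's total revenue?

Total revenue: $112,300,000

Bids ranked high→low: 75,350,000 (J), 59,450,000 (I), 56,150,000 (G), 28,150,000 (K), …
Top 2: J, I.
Clearing price = highest rejected bid = $56,150,000.
Total revenue = 2 × $56,150,000 = $112,300,000.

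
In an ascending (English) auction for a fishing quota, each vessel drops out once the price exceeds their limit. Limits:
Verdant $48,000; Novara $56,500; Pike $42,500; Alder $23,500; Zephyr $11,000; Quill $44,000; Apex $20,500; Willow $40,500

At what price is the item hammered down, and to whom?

Novara wins at $48,000

Sorting limits: 56,500 (Novara) > 48,000 (Verdant) > 44,000 (Quill) > 42,500 (Pike) > 40,500 (Willow) > 23,500 (Alder) > …
Verdant is the last rival to drop out, at $48,000; Novara remains and wins at that price.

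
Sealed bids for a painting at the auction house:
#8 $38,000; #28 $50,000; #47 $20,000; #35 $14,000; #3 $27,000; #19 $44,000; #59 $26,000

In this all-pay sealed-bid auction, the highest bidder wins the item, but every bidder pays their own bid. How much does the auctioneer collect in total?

Total revenue: $219,000

Sorting bids: 50,000 (#28) > 44,000 (#19) > 38,000 (#8) > 27,000 (#3) > 26,000 (#59) > 20,000 (#47) > …
#28 wins with the top bid; all bids are sunk regardless.
Every bidder forfeits their bid regardless of winning.
Revenue = 38,000 + 50,000 + 20,000 + 14,000 + 27,000 + 44,000 + 26,000 = $219,000.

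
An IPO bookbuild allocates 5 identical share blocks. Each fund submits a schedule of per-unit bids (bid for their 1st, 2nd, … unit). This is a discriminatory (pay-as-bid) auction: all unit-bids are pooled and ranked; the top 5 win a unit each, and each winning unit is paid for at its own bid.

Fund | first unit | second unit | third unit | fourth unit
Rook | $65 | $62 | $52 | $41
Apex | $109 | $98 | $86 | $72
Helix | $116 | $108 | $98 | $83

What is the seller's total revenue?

Total revenue: $529

Pooled unit-bids ranked (top 5): 116 (Helix-1), 109 (Apex-1), 108 (Helix-2), 98 (Apex-2), 98 (Helix-3)
Next rejected bid: $86 (not a price — pay-as-bid).
Each winning unit pays its own bid.
Revenue = 116 + 109 + 108 + 98 + 98 = $529.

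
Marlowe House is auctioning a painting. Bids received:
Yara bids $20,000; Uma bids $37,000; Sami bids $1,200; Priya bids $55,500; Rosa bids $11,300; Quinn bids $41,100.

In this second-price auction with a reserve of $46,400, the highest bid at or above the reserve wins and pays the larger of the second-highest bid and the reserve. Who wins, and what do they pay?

Priya pays $46,400

Second-price auction with a reserve of $46,400: the highest bid at or above the reserve wins and pays the larger of the second-highest bid and the reserve.
Bids ranked: 55,500 (Priya) > 41,100 (Quinn) > 37,000 (Uma) > 20,000 (Yara) > 11,300 (Rosa) > 1,200 (Sami)
Highest eligible bid: Priya at $55,500.
max(second-highest $41,100, reserve $46,400) = $46,400.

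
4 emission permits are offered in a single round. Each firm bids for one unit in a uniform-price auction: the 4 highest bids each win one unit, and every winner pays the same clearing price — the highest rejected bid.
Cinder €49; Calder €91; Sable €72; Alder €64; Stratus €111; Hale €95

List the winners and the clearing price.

Stratus, Hale, Calder, Sable; each pays €64

Sorting: 111 (Stratus), 95 (Hale), 91 (Calder), 72 (Sable), 64 (Alder), 49 (Cinder)
Top 4: Stratus, Hale, Calder, Sable.
Clearing price = highest rejected bid = €64.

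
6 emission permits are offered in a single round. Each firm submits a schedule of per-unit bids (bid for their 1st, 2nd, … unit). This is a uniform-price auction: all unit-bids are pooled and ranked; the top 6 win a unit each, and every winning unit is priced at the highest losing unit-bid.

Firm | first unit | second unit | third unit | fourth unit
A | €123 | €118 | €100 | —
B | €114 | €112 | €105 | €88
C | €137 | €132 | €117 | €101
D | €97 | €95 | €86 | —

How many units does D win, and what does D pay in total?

D: 0 units, pays €0

Pooled unit-bids ranked (top 6): 137 (C-1), 132 (C-2), 123 (A-1), 118 (A-2), 117 (C-3), 114 (B-1)
First bid not allocated: €112.
D wins 0 unit(s) at €112 each.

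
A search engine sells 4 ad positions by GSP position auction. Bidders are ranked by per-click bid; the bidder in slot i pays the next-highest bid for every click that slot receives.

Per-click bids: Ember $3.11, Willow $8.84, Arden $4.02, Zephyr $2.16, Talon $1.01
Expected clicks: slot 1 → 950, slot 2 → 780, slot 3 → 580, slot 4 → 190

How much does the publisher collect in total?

Per-click bids in order: $8.84 (Willow) > $4.02 (Arden) > $3.11 (Ember) > $2.16 (Zephyr) > $1.01 (Talon)
Slot 1: Willow pays $4.02 × 950 = $3819.00
Slot 2: Arden pays $3.11 × 780 = $2425.80
Slot 3: Ember pays $2.16 × 580 = $1252.80
Slot 4: Zephyr pays $1.01 × 190 = $191.90
Total = $7689.50

Total revenue: $7689.50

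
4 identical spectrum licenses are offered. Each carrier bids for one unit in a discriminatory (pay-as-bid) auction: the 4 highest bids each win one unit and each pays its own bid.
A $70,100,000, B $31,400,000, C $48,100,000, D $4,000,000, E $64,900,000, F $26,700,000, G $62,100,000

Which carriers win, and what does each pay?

A $70,100,000, E $64,900,000, G $62,100,000, C $48,100,000

Sorting: 70,100,000 (A), 64,900,000 (E), 62,100,000 (G), 48,100,000 (C), 31,400,000 (B), 26,700,000 (F), …
Winners (4 units): A, E, G, C.
Each winner pays its own bid: A $70,100,000, E $64,900,000, G $62,100,000, C $48,100,000.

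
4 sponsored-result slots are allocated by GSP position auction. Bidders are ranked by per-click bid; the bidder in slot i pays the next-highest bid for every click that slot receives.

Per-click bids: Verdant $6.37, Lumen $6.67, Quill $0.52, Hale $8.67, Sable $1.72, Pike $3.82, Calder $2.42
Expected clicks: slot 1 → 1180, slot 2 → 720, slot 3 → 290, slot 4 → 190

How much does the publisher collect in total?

Per-click bids in order: $8.67 (Hale) > $6.67 (Lumen) > $6.37 (Verdant) > $3.82 (Pike) > $2.42 (Calder) > …
Slot 1: Hale pays $6.67 × 1180 = $7870.60
Slot 2: Lumen pays $6.37 × 720 = $4586.40
Slot 3: Verdant pays $3.82 × 290 = $1107.80
Slot 4: Pike pays $2.42 × 190 = $459.80
Total = $14024.60

Total revenue: $14024.60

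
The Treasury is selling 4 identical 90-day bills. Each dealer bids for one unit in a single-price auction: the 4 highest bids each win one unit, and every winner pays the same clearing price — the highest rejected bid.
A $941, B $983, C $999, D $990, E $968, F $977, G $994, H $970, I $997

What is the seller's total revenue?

Bids ranked high→low: 999 (C), 997 (I), 994 (G), 990 (D), 983 (B), 977 (F), …
Top 4: C, I, G, D.
Highest unsuccessful bid: $983 → clearing price.
Total revenue = 4 × $983 = $3,932.

Total revenue: $3,932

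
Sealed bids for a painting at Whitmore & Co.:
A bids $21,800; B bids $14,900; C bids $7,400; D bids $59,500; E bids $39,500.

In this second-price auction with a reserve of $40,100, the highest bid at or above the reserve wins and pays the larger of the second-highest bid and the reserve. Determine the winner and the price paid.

D pays $40,100

Bids in order: 59,500 (D) > 39,500 (E) > 21,800 (A) > 14,900 (B) > 7,400 (C)
Highest eligible bid: D at $59,500.
max(second-highest $39,500, reserve $40,100) = $40,100.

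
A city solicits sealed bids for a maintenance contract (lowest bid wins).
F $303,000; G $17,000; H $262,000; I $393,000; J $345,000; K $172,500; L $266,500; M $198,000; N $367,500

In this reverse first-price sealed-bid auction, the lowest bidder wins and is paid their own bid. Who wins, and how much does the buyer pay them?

G is paid $17,000

Reverse first-price sealed-bid auction: the lowest bidder wins and is paid their own bid.
Bids ranked: 17,000 (G) < 172,500 (K) < 198,000 (M) < 262,000 (H) < 266,500 (L) < 303,000 (F) < …
First-price: G is paid what they bid, $17,000.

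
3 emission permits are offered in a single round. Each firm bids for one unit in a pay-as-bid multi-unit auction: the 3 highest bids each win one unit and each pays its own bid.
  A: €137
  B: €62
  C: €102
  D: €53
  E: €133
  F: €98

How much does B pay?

B pays €0

Sorting: 137 (A), 133 (E), 102 (C), 98 (F), 62 (B), …
Winners (3 units): A, E, C.
B does not win → €0.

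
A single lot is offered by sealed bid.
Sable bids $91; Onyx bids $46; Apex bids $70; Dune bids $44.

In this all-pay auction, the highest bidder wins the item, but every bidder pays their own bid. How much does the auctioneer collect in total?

Total revenue: $251

Bids ranked: 91 (Sable) > 70 (Apex) > 46 (Onyx) > 44 (Dune)
Every bidder forfeits their bid regardless of winning.
Revenue = 91 + 46 + 70 + 44 = $251.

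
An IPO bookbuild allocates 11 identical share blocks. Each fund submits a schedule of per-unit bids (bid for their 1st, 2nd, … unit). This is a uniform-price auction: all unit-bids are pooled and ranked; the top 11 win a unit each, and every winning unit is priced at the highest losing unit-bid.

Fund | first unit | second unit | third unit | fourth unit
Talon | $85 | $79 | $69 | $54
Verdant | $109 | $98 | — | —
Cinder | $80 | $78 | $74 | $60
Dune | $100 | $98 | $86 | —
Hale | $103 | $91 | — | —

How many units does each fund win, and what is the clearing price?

Merging the schedules and taking the best 11: 109 (Verdant-1), 103 (Hale-1), 100 (Dune-1), 98 (Verdant-2), 98 (Dune-2), 91 (Hale-2), 86 (Dune-3), 85 (Talon-1), 80 (Cinder-1), 79 (Talon-2), 78 (Cinder-2)
The (k+1)-th unit-bid is $74.
Allocation: Cinder 2, Dune 3, Hale 2, Talon 2, Verdant 2.

Cinder 2, Dune 3, Hale 2, Talon 2, Verdant 2; clearing price $74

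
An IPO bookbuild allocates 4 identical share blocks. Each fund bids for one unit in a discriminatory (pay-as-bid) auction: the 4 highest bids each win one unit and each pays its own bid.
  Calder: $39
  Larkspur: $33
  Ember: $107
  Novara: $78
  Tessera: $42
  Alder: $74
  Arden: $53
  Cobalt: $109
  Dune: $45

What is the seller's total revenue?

Sorting: 109 (Cobalt), 107 (Ember), 78 (Novara), 74 (Alder), 53 (Arden), 45 (Dune), …
Winners (4 units): Cobalt, Ember, Novara, Alder.
Total revenue = 109 + 107 + 78 + 74 = $368.

Total revenue: $368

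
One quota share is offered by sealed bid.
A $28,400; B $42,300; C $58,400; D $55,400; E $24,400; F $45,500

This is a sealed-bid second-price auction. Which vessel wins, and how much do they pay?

Sorting bids: 58,400 (C) > 55,400 (D) > 45,500 (F) > 42,300 (B) > 28,400 (A) > 24,400 (E)
C wins with the highest bid; price is set by the runner-up at $55,400.

C pays $55,400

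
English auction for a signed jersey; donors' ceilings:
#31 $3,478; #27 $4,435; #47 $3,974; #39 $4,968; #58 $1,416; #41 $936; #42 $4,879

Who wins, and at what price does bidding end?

#39 wins at $4,879

Rule: the price rises until one bidder remains; the winner pays the price at which the last rival dropped out.
Sorting limits: 4,968 (#39) > 4,879 (#42) > 4,435 (#27) > 3,974 (#47) > 3,478 (#31) > 1,416 (#58) > …
Once the price passes $4,879, only #39 is left; the hammer falls at #42's limit of $4,879.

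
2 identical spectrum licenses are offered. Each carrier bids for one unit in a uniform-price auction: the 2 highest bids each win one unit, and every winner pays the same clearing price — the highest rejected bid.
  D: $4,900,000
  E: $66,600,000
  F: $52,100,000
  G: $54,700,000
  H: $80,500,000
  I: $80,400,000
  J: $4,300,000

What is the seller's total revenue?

Total revenue: $133,200,000

Sorting: 80,500,000 (H), 80,400,000 (I), 66,600,000 (E), 54,700,000 (G), …
Winners (2 units): H, I.
Clearing price = highest rejected bid = $66,600,000.
Total revenue = 2 × $66,600,000 = $133,200,000.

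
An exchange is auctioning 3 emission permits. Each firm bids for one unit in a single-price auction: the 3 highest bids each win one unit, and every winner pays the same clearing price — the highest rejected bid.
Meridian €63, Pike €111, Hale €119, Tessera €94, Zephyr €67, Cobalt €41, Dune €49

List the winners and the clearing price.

Sorting: 119 (Hale), 111 (Pike), 94 (Tessera), 67 (Zephyr), 63 (Meridian), …
Winners (3 units): Hale, Pike, Tessera.
Clearing price = highest rejected bid = €67.

Hale, Pike, Tessera; each pays €67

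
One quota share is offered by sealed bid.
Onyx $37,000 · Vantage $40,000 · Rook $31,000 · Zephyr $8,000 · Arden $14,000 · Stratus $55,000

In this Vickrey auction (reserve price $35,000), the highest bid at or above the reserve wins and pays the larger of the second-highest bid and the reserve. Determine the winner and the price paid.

Stratus pays $40,000

Bids ranked: 55,000 (Stratus) > 40,000 (Vantage) > 37,000 (Onyx) > 31,000 (Rook) > 14,000 (Arden) > 8,000 (Zephyr)
Highest eligible bid: Stratus at $55,000.
max(second-highest $40,000, reserve $35,000) = $40,000; the reserve does not bind.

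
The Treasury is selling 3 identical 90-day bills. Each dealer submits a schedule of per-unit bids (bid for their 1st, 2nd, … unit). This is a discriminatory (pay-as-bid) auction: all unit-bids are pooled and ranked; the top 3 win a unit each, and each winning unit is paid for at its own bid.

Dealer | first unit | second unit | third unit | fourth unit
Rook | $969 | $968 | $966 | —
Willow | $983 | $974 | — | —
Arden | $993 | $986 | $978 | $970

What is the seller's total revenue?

Pooled unit-bids ranked (top 3): 993 (Arden-1), 986 (Arden-2), 983 (Willow-1)
Next rejected bid: $978 (not a price — pay-as-bid).
Each winning unit pays its own bid.
Revenue = 993 + 986 + 983 = $2,962.

Total revenue: $2,962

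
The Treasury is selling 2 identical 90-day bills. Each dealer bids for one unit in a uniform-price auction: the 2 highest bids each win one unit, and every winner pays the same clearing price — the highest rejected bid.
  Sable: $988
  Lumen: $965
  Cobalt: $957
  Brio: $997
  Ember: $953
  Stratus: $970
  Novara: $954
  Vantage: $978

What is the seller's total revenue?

Total revenue: $1,956

Ordering the bids: 997 (Brio), 988 (Sable), 978 (Vantage), 970 (Stratus), …
Winners (2 units): Brio, Sable.
Clearing price = highest rejected bid = $978.
Total revenue = 2 × $978 = $1,956.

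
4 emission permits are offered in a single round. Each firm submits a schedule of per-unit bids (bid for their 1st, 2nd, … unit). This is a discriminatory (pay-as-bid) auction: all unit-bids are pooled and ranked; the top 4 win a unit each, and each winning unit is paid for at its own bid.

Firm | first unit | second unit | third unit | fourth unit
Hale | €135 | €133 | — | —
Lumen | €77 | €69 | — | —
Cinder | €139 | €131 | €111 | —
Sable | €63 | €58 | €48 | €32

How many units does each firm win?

All unit-bids, highest first — top 4: 139 (Cinder-1), 135 (Hale-1), 133 (Hale-2), 131 (Cinder-2)
Next rejected bid: €111 (not a price — pay-as-bid).
Allocation: Cinder 2, Hale 2.

Cinder 2, Hale 2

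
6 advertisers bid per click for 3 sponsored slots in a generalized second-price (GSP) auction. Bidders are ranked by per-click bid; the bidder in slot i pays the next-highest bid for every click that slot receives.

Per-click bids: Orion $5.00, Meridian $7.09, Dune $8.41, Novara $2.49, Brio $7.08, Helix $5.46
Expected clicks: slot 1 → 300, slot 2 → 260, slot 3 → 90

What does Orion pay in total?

Orion pays $0.00

Ranked by bid: $8.41 (Dune) > $7.09 (Meridian) > $7.08 (Brio) > $5.46 (Helix) > …
Orion ranks below slot 3 → no slot, pays nothing.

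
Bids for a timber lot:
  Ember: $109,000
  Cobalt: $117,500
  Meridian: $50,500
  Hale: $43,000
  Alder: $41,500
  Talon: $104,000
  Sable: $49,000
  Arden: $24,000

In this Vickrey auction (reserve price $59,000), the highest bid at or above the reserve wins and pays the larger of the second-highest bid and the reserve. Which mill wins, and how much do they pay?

Cobalt pays $109,000

Sorting bids: 117,500 (Cobalt) > 109,000 (Ember) > 104,000 (Talon) > 50,500 (Meridian) > 49,000 (Sable) > 43,000 (Hale) > …
Cobalt has the top bid at or above the reserve ($117,500).
max(second-highest $109,000, reserve $59,000) = $109,000; the reserve does not bind.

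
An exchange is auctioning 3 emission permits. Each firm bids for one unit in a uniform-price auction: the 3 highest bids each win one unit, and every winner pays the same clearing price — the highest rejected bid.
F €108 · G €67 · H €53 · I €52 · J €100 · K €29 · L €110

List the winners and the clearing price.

Ordering the bids: 110 (L), 108 (F), 100 (J), 67 (G), 53 (H), …
The 3 highest are L, F, J.
First losing bid is G's €67, which sets the uniform price.

L, F, J; each pays €67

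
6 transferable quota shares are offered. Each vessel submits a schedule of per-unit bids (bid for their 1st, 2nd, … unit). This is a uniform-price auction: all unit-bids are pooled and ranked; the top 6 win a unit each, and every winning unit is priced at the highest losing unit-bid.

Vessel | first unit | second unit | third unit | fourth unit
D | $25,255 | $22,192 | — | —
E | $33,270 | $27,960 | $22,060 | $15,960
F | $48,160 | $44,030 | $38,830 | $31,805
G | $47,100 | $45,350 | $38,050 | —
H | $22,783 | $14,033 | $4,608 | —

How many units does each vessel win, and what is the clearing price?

F 3, G 3; clearing price $33,270

Merging the schedules and taking the best 6: 48,160 (F-1), 47,100 (G-1), 45,350 (G-2), 44,030 (F-2), 38,830 (F-3), 38,050 (G-3)
Highest rejected unit-bid = $33,270.
Allocation: F 3, G 3.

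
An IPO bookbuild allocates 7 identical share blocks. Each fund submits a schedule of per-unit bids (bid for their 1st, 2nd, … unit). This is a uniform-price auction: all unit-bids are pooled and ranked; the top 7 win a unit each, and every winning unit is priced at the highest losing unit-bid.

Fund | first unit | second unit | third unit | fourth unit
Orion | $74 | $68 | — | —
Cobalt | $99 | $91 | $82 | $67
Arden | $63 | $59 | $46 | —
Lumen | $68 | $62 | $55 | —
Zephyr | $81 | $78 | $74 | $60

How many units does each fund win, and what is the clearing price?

All unit-bids, highest first — top 7: 99 (Cobalt-1), 91 (Cobalt-2), 82 (Cobalt-3), 81 (Zephyr-1), 78 (Zephyr-2), 74 (Orion-1), 74 (Zephyr-3)
First bid not allocated: $68.
Allocation: Cobalt 3, Orion 1, Zephyr 3.

Cobalt 3, Orion 1, Zephyr 3; clearing price $68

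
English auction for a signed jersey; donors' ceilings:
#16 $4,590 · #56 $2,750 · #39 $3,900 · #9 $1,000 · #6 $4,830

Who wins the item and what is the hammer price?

Limits in order: 4,830 (#6) > 4,590 (#16) > 3,900 (#39) > 2,750 (#56) > 1,000 (#9)
Once the price passes $4,590, only #6 is left; the hammer falls at #16's limit of $4,590.

#6 wins at $4,590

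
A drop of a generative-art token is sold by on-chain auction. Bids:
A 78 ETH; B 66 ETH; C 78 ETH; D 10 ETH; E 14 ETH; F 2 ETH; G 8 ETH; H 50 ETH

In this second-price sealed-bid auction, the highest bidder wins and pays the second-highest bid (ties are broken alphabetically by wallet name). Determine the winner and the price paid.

A pays 78 ETH

Bids in order: 78 (A) > 78 (C) > 66 (B) > 50 (H) > 14 (E) > 10 (D) > …
A and C tie at 78 ETH; tie-break gives it to A.
A is highest; pays the second-highest bid, 78 ETH.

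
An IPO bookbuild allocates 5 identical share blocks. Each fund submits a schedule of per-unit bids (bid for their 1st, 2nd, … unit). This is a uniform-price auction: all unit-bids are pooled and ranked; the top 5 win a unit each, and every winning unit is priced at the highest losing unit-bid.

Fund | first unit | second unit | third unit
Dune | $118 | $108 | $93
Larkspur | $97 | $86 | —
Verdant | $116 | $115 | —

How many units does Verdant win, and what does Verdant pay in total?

Merging the schedules and taking the best 5: 118 (Dune-1), 116 (Verdant-1), 115 (Verdant-2), 108 (Dune-2), 97 (Larkspur-1)
First bid not allocated: $93.
Verdant wins 2 unit(s) at $93 each.

Verdant: 2 units, pays $186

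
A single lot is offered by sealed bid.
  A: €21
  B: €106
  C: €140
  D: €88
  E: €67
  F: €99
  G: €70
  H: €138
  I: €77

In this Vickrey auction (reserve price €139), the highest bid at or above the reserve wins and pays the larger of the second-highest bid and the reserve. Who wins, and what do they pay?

Sorting bids: 140 (C) > 138 (H) > 106 (B) > 99 (F) > 88 (D) > 77 (I) > …
C has the top bid at or above the reserve (€140).
Second-highest bid €138 is below the reserve €139, so the reserve binds → payment €139.

C pays €139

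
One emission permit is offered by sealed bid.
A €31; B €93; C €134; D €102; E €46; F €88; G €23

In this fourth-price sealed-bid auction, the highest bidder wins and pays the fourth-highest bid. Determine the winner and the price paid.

Sorting bids: 134 (C) > 102 (D) > 93 (B) > 88 (F) > 46 (E) > 31 (A) > …
C is highest; pays the fourth-highest bid, €88.

C pays €88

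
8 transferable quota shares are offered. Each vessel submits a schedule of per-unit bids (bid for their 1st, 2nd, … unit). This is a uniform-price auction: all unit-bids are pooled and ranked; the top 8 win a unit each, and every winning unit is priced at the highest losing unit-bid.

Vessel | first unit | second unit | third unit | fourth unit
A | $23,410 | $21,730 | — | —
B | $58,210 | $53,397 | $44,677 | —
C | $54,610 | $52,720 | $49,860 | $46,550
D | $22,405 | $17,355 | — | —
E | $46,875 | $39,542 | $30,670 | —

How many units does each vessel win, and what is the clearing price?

B 3, C 4, E 1; clearing price $39,542

Pooled unit-bids ranked (top 8): 58,210 (B-1), 54,610 (C-1), 53,397 (B-2), 52,720 (C-2), 49,860 (C-3), 46,875 (E-1), 46,550 (C-4), 44,677 (B-3)
The (k+1)-th unit-bid is $39,542.
Allocation: B 3, C 4, E 1.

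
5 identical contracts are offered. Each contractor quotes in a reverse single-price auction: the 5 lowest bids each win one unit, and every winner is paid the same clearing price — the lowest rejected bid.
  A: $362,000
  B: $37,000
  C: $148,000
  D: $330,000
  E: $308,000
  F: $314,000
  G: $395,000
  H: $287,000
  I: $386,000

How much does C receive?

Bids ranked low→high: 37,000 (B), 148,000 (C), 287,000 (H), 308,000 (E), 314,000 (F), 330,000 (D), 362,000 (A), …
Winners (5 units): B, C, H, E, F.
Clearing price = lowest rejected bid = $330,000.
C wins → is paid $330,000.

C is paid $330,000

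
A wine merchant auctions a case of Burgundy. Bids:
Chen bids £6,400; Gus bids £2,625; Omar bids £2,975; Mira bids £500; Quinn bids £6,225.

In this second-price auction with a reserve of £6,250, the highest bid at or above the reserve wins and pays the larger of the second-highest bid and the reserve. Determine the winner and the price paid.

Sorting bids: 6,400 (Chen) > 6,225 (Quinn) > 2,975 (Omar) > 2,625 (Gus) > 500 (Mira)
Chen has the top bid at or above the reserve (£6,400).
Second-highest bid £6,225 is below the reserve £6,250, so the reserve binds → payment £6,250.

Chen pays £6,250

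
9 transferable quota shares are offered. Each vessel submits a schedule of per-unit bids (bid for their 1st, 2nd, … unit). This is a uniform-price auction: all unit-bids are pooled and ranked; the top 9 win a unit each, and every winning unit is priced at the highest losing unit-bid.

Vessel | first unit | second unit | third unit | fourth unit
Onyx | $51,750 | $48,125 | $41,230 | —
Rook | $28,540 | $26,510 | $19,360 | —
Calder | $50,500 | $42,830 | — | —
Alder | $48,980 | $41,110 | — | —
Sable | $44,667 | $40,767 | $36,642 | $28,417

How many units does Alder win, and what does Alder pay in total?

Alder: 2 units, pays $73,284

Merging the schedules and taking the best 9: 51,750 (Onyx-1), 50,500 (Calder-1), 48,980 (Alder-1), 48,125 (Onyx-2), 44,667 (Sable-1), 42,830 (Calder-2), 41,230 (Onyx-3), 41,110 (Alder-2), 40,767 (Sable-2)
First bid not allocated: $36,642.
Alder wins 2 unit(s) at $36,642 each.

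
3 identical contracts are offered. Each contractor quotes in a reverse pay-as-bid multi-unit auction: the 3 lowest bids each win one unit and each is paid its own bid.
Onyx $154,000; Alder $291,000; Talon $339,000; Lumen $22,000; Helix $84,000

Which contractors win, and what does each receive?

Ordering the bids: 22,000 (Lumen), 84,000 (Helix), 154,000 (Onyx), 291,000 (Alder), 339,000 (Talon)
The 3 lowest are Lumen, Helix, Onyx.
Each winner is paid its own bid: Lumen $22,000, Helix $84,000, Onyx $154,000.

Lumen $22,000, Helix $84,000, Onyx $154,000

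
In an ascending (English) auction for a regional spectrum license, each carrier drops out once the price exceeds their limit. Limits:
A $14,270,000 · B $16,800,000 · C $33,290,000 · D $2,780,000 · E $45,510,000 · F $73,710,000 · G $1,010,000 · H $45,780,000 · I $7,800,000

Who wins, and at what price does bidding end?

Rule: the price rises until one bidder remains; the winner pays the price at which the last rival dropped out.
Sorting limits: 73,710,000 (F) > 45,780,000 (H) > 45,510,000 (E) > 33,290,000 (C) > 16,800,000 (B) > 14,270,000 (A) > …
H is the last rival to drop out, at $45,780,000; F remains and wins at that price.

F wins at $45,780,000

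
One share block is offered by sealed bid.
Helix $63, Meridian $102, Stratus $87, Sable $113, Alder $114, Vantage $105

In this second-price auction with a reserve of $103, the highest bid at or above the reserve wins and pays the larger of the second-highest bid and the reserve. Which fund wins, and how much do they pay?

Alder pays $113

Second-price auction with a reserve of $103: the highest bid at or above the reserve wins and pays the larger of the second-highest bid and the reserve.
Bids in order: 114 (Alder) > 113 (Sable) > 105 (Vantage) > 102 (Meridian) > 87 (Stratus) > 63 (Helix)
Alder has the top bid at or above the reserve ($114).
max(second-highest $113, reserve $103) = $113; the reserve does not bind.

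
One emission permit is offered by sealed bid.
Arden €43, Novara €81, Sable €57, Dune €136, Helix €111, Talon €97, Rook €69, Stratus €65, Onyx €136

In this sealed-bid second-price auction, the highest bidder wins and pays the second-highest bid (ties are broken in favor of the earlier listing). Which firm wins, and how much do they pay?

Rule: the highest bidder wins and pays the second-highest bid.
Bids ranked: 136 (Dune) > 136 (Onyx) > 111 (Helix) > 97 (Talon) > 81 (Novara) > 69 (Rook) > …
Dune and Onyx tie at €136; tie-break gives it to Dune.
Second-price: Dune pays Onyx's bid of €136.

Dune pays €136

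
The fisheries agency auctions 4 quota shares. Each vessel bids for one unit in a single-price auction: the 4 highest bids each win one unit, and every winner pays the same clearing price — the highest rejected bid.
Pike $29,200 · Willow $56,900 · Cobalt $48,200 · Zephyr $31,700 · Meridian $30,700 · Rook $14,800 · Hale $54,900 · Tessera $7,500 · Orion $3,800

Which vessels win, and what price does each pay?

Sorting: 56,900 (Willow), 54,900 (Hale), 48,200 (Cobalt), 31,700 (Zephyr), 30,700 (Meridian), 29,200 (Pike), …
The 4 highest are Willow, Hale, Cobalt, Zephyr.
Highest unsuccessful bid: $30,700 → clearing price.

Willow, Hale, Cobalt, Zephyr; each pays $30,700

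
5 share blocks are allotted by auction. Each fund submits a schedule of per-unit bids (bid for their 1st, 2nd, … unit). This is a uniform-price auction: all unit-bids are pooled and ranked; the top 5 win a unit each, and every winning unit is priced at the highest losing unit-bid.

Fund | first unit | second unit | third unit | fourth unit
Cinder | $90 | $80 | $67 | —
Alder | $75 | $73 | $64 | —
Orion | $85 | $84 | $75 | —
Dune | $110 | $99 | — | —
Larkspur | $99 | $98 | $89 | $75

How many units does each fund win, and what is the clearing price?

Merging the schedules and taking the best 5: 110 (Dune-1), 99 (Dune-2), 99 (Larkspur-1), 98 (Larkspur-2), 90 (Cinder-1)
The (k+1)-th unit-bid is $89.
Allocation: Cinder 1, Dune 2, Larkspur 2.

Cinder 1, Dune 2, Larkspur 2; clearing price $89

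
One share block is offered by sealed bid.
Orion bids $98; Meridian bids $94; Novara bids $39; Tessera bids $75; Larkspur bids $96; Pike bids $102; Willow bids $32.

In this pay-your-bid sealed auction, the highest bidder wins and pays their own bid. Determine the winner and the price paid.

Pay-your-bid sealed auction: the highest bidder wins and pays their own bid.
Bids ranked: 102 (Pike) > 98 (Orion) > 96 (Larkspur) > 94 (Meridian) > 75 (Tessera) > 39 (Novara) > …
Pike is highest → pays own bid, $102.

Pike pays $102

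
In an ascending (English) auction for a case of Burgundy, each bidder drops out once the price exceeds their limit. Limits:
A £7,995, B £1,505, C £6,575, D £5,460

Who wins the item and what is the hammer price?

A wins at £6,575

Limits in order: 7,995 (A) > 6,575 (C) > 5,460 (D) > 1,505 (B)
Bidding ends when C exits at £6,575; A takes it.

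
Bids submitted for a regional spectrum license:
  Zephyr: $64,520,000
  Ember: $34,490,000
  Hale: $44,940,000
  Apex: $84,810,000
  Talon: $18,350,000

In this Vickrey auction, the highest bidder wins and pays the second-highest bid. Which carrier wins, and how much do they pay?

Sorting bids: 84,810,000 (Apex) > 64,520,000 (Zephyr) > 44,940,000 (Hale) > 34,490,000 (Ember) > 18,350,000 (Talon)
Apex is highest; pays the second-highest bid, $64,520,000.

Apex pays $64,520,000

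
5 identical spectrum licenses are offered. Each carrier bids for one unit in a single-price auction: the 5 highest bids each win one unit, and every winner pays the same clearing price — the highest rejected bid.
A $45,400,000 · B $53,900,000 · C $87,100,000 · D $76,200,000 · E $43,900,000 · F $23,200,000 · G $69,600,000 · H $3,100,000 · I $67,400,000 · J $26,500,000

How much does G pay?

Sorting: 87,100,000 (C), 76,200,000 (D), 69,600,000 (G), 67,400,000 (I), 53,900,000 (B), 45,400,000 (A), 43,900,000 (E), …
Top 5: C, D, G, I, B.
First losing bid is A's $45,400,000, which sets the uniform price.
G wins → pays $45,400,000.

G pays $45,400,000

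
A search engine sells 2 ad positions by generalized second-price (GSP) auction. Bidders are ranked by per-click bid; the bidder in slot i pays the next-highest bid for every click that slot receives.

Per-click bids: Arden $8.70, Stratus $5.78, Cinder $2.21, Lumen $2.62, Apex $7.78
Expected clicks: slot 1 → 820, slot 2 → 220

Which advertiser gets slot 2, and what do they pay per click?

Apex; $5.78 per click

Per-click bids in order: $8.70 (Arden) > $7.78 (Apex) > $5.78 (Stratus) > …
Slot 2 goes to the second-ranked bidder, Apex, who pays the next bid down: $5.78/click.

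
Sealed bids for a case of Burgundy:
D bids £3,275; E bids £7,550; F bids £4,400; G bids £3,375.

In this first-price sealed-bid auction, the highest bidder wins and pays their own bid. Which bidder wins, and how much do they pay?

First-price sealed-bid auction: the highest bidder wins and pays their own bid.
Sorting bids: 7,550 (E) > 4,400 (F) > 3,375 (G) > 3,275 (D)
E is highest → pays own bid, £7,550.

E pays £7,550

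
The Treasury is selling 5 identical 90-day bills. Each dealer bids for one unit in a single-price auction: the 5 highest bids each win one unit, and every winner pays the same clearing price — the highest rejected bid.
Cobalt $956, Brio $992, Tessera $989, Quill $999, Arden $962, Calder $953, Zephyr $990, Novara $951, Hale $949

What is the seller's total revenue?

Total revenue: $4,780

Bids ranked high→low: 999 (Quill), 992 (Brio), 990 (Zephyr), 989 (Tessera), 962 (Arden), 956 (Cobalt), 953 (Calder), …
Winners (5 units): Quill, Brio, Zephyr, Tessera, Arden.
Clearing price = highest rejected bid = $956.
Total revenue = 5 × $956 = $4,780.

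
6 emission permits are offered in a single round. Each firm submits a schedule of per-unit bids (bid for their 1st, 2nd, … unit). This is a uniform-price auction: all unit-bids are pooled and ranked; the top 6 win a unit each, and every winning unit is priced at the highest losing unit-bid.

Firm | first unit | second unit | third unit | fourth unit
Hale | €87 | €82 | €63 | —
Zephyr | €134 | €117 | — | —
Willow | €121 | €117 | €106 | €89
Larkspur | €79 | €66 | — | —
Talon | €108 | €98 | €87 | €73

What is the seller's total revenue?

Merging the schedules and taking the best 6: 134 (Zephyr-1), 121 (Willow-1), 117 (Zephyr-2), 117 (Willow-2), 108 (Talon-1), 106 (Willow-3)
The (k+1)-th unit-bid is €98.
Allocation: Talon 1, Willow 3, Zephyr 2. Every unit priced at €98.
Revenue = 6 × 98 = €588.

Total revenue: €588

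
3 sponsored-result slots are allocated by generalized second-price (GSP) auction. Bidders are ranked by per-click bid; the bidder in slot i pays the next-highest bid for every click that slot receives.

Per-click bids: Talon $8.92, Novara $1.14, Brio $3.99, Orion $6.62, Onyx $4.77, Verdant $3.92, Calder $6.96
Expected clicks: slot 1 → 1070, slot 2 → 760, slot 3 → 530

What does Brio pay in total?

Brio pays $0.00

Sorting advertisers: $8.92 (Talon) > $6.96 (Calder) > $6.62 (Orion) > $4.77 (Onyx) > …
Brio ranks below slot 3 → no slot, pays nothing.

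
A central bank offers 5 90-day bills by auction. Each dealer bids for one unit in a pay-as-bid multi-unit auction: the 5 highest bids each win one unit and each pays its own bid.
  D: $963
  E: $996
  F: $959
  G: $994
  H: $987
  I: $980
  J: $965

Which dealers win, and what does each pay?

Sorting: 996 (E), 994 (G), 987 (H), 980 (I), 965 (J), 963 (D), 959 (F)
Top 5: E, G, H, I, J.
Each winner pays its own bid: E $996, G $994, H $987, I $980, J $965.

E $996, G $994, H $987, I $980, J $965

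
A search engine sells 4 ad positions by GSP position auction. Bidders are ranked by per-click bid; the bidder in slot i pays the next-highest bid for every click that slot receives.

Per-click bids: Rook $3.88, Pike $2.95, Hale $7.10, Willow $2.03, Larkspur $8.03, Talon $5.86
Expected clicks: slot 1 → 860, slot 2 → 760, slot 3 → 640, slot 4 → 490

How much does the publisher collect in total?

Sorting advertisers: $8.03 (Larkspur) > $7.10 (Hale) > $5.86 (Talon) > $3.88 (Rook) > $2.95 (Pike) > …
Slot 1: Larkspur pays $7.10 × 860 = $6106.00
Slot 2: Hale pays $5.86 × 760 = $4453.60
Slot 3: Talon pays $3.88 × 640 = $2483.20
Slot 4: Rook pays $2.95 × 490 = $1445.50
Total = $14488.30

Total revenue: $14488.30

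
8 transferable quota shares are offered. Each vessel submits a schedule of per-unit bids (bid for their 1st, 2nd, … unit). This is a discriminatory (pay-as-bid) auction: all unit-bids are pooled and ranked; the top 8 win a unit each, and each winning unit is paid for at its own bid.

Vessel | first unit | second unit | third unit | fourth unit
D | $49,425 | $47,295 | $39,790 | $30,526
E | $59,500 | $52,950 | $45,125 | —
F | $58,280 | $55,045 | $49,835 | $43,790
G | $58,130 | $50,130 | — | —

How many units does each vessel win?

Merging the schedules and taking the best 8: 59,500 (E-1), 58,280 (F-1), 58,130 (G-1), 55,045 (F-2), 52,950 (E-2), 50,130 (G-2), 49,835 (F-3), 49,425 (D-1)
Next rejected bid: $47,295 (not a price — pay-as-bid).
Allocation: D 1, E 2, F 3, G 2.

D 1, E 2, F 3, G 2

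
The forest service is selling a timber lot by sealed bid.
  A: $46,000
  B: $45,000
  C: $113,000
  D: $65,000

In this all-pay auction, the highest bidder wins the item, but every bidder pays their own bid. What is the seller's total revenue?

Total revenue: $269,000

Bids in order: 113,000 (C) > 65,000 (D) > 46,000 (A) > 45,000 (B)
Every bidder forfeits their bid regardless of winning.
Revenue = 46,000 + 45,000 + 113,000 + 65,000 = $269,000.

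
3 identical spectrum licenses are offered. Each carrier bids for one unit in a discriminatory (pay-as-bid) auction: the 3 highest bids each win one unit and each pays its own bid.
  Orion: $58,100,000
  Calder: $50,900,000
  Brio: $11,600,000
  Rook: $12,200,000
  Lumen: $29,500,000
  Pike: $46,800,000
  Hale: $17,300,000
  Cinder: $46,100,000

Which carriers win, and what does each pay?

Orion $58,100,000, Calder $50,900,000, Pike $46,800,000

Ordering the bids: 58,100,000 (Orion), 50,900,000 (Calder), 46,800,000 (Pike), 46,100,000 (Cinder), 29,500,000 (Lumen), …
The 3 highest are Orion, Calder, Pike.
Each winner pays its own bid: Orion $58,100,000, Calder $50,900,000, Pike $46,800,000.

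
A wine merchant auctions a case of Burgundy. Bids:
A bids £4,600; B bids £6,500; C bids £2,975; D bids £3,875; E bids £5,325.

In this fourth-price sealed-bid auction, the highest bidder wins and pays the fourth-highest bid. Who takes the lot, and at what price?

Sorting bids: 6,500 (B) > 5,325 (E) > 4,600 (A) > 3,875 (D) > 2,975 (C)
B wins; payment is bid #4 in the ranking = £3,875.

B pays £3,875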